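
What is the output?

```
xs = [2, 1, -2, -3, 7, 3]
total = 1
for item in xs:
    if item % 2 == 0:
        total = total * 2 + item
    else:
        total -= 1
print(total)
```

1

item=2: even, total = 1*2+2 = 4
item=1: not even, total = 4-1 = 3
item=-2: even, total = 3*2+(-2) = 4
item=-3: not even, total = 4-1 = 3
item=7: not even, total = 3-1 = 2
item=3: not even, total = 2-1 = 1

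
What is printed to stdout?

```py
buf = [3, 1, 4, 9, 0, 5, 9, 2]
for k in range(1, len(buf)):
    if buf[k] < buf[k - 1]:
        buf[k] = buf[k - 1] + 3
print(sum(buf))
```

93

k=1: 1<3, buf[1] = 3+3 = 6 → [3, 6, 4, 9, 0, 5, 9, 2]
k=2: 4<6, buf[2] = 6+3 = 9 → [3, 6, 9, 9, 0, 5, 9, 2]
k=3: 9>=9, unchanged → [3, 6, 9, 9, 0, 5, 9, 2]
k=4: 0<9, buf[4] = 9+3 = 12 → [3, 6, 9, 9, 12, 5, 9, 2]
k=5: 5<12, buf[5] = 12+3 = 15 → [3, 6, 9, 9, 12, 15, 9, 2]
k=6: 9<15, buf[6] = 15+3 = 18 → [3, 6, 9, 9, 12, 15, 18, 2]
k=7: 2<18, buf[7] = 18+3 = 21 → [3, 6, 9, 9, 12, 15, 18, 21]
sum = 93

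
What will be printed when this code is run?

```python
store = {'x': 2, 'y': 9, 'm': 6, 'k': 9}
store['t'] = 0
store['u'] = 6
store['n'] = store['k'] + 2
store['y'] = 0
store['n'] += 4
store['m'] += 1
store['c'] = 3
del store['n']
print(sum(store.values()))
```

store['t'] = 0 → {'x': 2, 'y': 9, 'm': 6, 'k': 9, 't': 0}
store['u'] = 6 → {'x': 2, 'y': 9, 'm': 6, 'k': 9, 't': 0, 'u': 6}
store['n'] = store['k']+2 = 11 → {'x': 2, 'y': 9, 'm': 6, 'k': 9, 't': 0, 'u': 6, 'n': 11}
store['y'] = 0 → {'x': 2, 'y': 0, 'm': 6, 'k': 9, 't': 0, 'u': 6, 'n': 11}
store['n'] = 11+4 = 15 → {'x': 2, 'y': 0, 'm': 6, 'k': 9, 't': 0, 'u': 6, 'n': 15}
store['m'] = 6+1 = 7 → {'x': 2, 'y': 0, 'm': 7, 'k': 9, 't': 0, 'u': 6, 'n': 15}
store['c'] = 3 → {'x': 2, 'y': 0, 'm': 7, 'k': 9, 't': 0, 'u': 6, 'n': 15, 'c': 3}
del 'n' → {'x': 2, 'y': 0, 'm': 7, 'k': 9, 't': 0, 'u': 6, 'c': 3}
sum of values = 27

27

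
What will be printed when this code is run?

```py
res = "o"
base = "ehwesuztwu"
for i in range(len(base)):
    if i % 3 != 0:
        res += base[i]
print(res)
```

ohwsutw

i=0: skip
i=1: add 'h' → 'oh'
i=2: add 'w' → 'ohw'
i=3: skip
i=4: add 's' → 'ohws'
i=5: add 'u' → 'ohwsu'
i=6: skip
i=7: add 't' → 'ohwsut'
i=8: add 'w' → 'ohwsutw'
i=9: skip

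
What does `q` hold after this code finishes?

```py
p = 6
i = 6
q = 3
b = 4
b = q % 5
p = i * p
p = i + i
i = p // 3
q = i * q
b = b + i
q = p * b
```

84

b = 3%5 = 3
p = 6*6 = 36
p = 6+6 = 12
i = 12//3 = 4
q = 4*3 = 12
b = 3+4 = 7
q = 12*7 = 84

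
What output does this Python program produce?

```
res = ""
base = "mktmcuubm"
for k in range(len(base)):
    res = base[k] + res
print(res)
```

k=0: prepend 'm' → 'm'
k=1: prepend 'k' → 'km'
k=2: prepend 't' → 'tkm'
k=3: prepend 'm' → 'mtkm'
k=4: prepend 'c' → 'cmtkm'
k=5: prepend 'u' → 'ucmtkm'
k=6: prepend 'u' → 'uucmtkm'
k=7: prepend 'b' → 'buucmtkm'
k=8: prepend 'm' → 'mbuucmtkm'

mbuucmtkm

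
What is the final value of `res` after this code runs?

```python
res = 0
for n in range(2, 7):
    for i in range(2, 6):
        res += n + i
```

n=2,i=2: res = 0+4 = 4
n=2,i=3: res = 4+5 = 9
n=2,i=4: res = 9+6 = 15
n=2,i=5: res = 15+7 = 22
n=3,i=2: res = 22+5 = 27
n=3,i=3: res = 27+6 = 33
n=3,i=4: res = 33+7 = 40
n=3,i=5: res = 40+8 = 48
n=4,i=2: res = 48+6 = 54
n=4,i=3: res = 54+7 = 61
n=4,i=4: res = 61+8 = 69
n=4,i=5: res = 69+9 = 78
n=5,i=2: res = 78+7 = 85
n=5,i=3: res = 85+8 = 93
n=5,i=4: res = 93+9 = 102
n=5,i=5: res = 102+10 = 112
n=6,i=2: res = 112+8 = 120
n=6,i=3: res = 120+9 = 129
n=6,i=4: res = 129+10 = 139
n=6,i=5: res = 139+11 = 150

150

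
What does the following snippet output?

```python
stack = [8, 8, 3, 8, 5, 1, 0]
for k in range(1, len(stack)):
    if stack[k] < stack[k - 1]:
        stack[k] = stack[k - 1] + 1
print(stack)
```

k=1: 8>=8, unchanged → [8, 8, 3, 8, 5, 1, 0]
k=2: 3<8, stack[2] = 8+1 = 9 → [8, 8, 9, 8, 5, 1, 0]
k=3: 8<9, stack[3] = 9+1 = 10 → [8, 8, 9, 10, 5, 1, 0]
k=4: 5<10, stack[4] = 10+1 = 11 → [8, 8, 9, 10, 11, 1, 0]
k=5: 1<11, stack[5] = 11+1 = 12 → [8, 8, 9, 10, 11, 12, 0]
k=6: 0<12, stack[6] = 12+1 = 13 → [8, 8, 9, 10, 11, 12, 13]

[8, 8, 9, 10, 11, 12, 13]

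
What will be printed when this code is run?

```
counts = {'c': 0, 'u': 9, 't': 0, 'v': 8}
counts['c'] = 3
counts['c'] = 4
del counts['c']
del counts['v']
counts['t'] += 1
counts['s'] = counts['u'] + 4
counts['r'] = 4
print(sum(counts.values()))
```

counts['c'] = 3 → {'c': 3, 'u': 9, 't': 0, 'v': 8}
counts['c'] = 4 → {'c': 4, 'u': 9, 't': 0, 'v': 8}
del 'c' → {'u': 9, 't': 0, 'v': 8}
del 'v' → {'u': 9, 't': 0}
counts['t'] = 0+1 = 1 → {'u': 9, 't': 1}
counts['s'] = counts['u']+4 = 13 → {'u': 9, 't': 1, 's': 13}
counts['r'] = 4 → {'u': 9, 't': 1, 's': 13, 'r': 4}
sum of values = 27

27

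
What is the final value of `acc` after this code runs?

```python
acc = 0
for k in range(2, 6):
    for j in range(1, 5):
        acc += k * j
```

k=2,j=1: acc = 0+2 = 2
k=2,j=2: acc = 2+4 = 6
k=2,j=3: acc = 6+6 = 12
k=2,j=4: acc = 12+8 = 20
k=3,j=1: acc = 20+3 = 23
k=3,j=2: acc = 23+6 = 29
k=3,j=3: acc = 29+9 = 38
k=3,j=4: acc = 38+12 = 50
k=4,j=1: acc = 50+4 = 54
k=4,j=2: acc = 54+8 = 62
k=4,j=3: acc = 62+12 = 74
k=4,j=4: acc = 74+16 = 90
k=5,j=1: acc = 90+5 = 95
k=5,j=2: acc = 95+10 = 105
k=5,j=3: acc = 105+15 = 120
k=5,j=4: acc = 120+20 = 140

140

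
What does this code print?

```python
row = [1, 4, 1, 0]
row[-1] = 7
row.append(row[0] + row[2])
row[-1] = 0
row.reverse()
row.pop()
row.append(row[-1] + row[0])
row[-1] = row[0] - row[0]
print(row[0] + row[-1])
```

row[-1] = 7 → [1, 4, 1, 7]
append row[0]+row[2] = 1+1 = 2 → [1, 4, 1, 7, 2]
row[-1] = 0 → [1, 4, 1, 7, 0]
reverse → [0, 7, 1, 4, 1]
pop() removes 1 → [0, 7, 1, 4]
append row[-1]+row[0] = 4+0 = 4 → [0, 7, 1, 4, 4]
row[-1] = row[0]-row[0] = 0-0 = 0 → [0, 7, 1, 4, 0]
row[0]+row[-1] = 0+0 = 0

0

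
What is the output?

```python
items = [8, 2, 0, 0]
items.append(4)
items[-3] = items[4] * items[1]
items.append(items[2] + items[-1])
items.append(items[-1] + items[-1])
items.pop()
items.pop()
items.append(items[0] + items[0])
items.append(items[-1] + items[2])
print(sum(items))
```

append 4 → [8, 2, 0, 0, 4]
items[-3] = items[4]*items[1] = 4*2 = 8 → [8, 2, 8, 0, 4]
append items[2]+items[-1] = 8+4 = 12 → [8, 2, 8, 0, 4, 12]
append items[-1]+items[-1] = 12+12 = 24 → [8, 2, 8, 0, 4, 12, 24]
pop() removes 24 → [8, 2, 8, 0, 4, 12]
pop() removes 12 → [8, 2, 8, 0, 4]
append items[0]+items[0] = 8+8 = 16 → [8, 2, 8, 0, 4, 16]
append items[-1]+items[2] = 16+8 = 24 → [8, 2, 8, 0, 4, 16, 24]
sum = 62

62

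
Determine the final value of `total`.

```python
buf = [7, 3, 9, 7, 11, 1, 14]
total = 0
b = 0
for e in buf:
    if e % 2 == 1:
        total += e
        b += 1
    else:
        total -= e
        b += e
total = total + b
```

e=7: odd, total = 0+7 = 7; b=1
e=3: odd, total = 7+3 = 10; b=2
e=9: odd, total = 10+9 = 19; b=3
e=7: odd, total = 19+7 = 26; b=4
e=11: odd, total = 26+11 = 37; b=5
e=1: odd, total = 37+1 = 38; b=6
e=14: not odd, total = 38-14 = 24; b=20
total+b = 24+20 = 44

44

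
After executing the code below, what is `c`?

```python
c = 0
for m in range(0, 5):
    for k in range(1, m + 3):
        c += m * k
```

m=0,k=1: c = 0+0 = 0
m=0,k=2: c = 0+0 = 0
m=1,k=1: c = 0+1 = 1
m=1,k=2: c = 1+2 = 3
m=1,k=3: c = 3+3 = 6
m=2,k=1: c = 6+2 = 8
m=2,k=2: c = 8+4 = 12
m=2,k=3: c = 12+6 = 18
m=2,k=4: c = 18+8 = 26
m=3,k=1: c = 26+3 = 29
m=3,k=2: c = 29+6 = 35
m=3,k=3: c = 35+9 = 44
m=3,k=4: c = 44+12 = 56
m=3,k=5: c = 56+15 = 71
m=4,k=1: c = 71+4 = 75
m=4,k=2: c = 75+8 = 83
m=4,k=3: c = 83+12 = 95
m=4,k=4: c = 95+16 = 111
m=4,k=5: c = 111+20 = 131
m=4,k=6: c = 131+24 = 155

155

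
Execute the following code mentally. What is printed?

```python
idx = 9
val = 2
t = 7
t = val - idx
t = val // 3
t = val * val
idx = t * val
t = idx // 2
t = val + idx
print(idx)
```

8

t = 2-9 = -7
t = 2//3 = 0
t = 2*2 = 4
idx = 4*2 = 8
t = 8//2 = 4
t = 2+8 = 10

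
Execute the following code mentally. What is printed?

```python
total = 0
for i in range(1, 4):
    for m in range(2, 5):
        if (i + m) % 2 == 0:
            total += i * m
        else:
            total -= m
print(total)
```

i=1,m=2: odd sum, total = 0-2 = -2
i=1,m=3: even sum, total = (-2)+3 = 1
i=1,m=4: odd sum, total = 1-4 = -3
i=2,m=2: even sum, total = (-3)+4 = 1
i=2,m=3: odd sum, total = 1-3 = -2
i=2,m=4: even sum, total = (-2)+8 = 6
i=3,m=2: odd sum, total = 6-2 = 4
i=3,m=3: even sum, total = 4+9 = 13
i=3,m=4: odd sum, total = 13-4 = 9

9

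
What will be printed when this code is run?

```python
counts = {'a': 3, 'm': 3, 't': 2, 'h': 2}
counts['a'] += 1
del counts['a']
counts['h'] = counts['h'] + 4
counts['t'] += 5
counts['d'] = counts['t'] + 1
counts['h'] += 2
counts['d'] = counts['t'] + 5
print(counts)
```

counts['a'] = 3+1 = 4 → {'a': 4, 'm': 3, 't': 2, 'h': 2}
del 'a' → {'m': 3, 't': 2, 'h': 2}
counts['h'] = counts['h']+4 = 6 → {'m': 3, 't': 2, 'h': 6}
counts['t'] = 2+5 = 7 → {'m': 3, 't': 7, 'h': 6}
counts['d'] = counts['t']+1 = 8 → {'m': 3, 't': 7, 'h': 6, 'd': 8}
counts['h'] = 6+2 = 8 → {'m': 3, 't': 7, 'h': 8, 'd': 8}
counts['d'] = counts['t']+5 = 12 → {'m': 3, 't': 7, 'h': 8, 'd': 12}

{'m': 3, 't': 7, 'h': 8, 'd': 12}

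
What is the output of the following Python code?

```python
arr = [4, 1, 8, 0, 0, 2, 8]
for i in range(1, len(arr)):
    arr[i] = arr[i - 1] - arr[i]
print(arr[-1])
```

-15

i=1: arr[1] = 4-1 = 3 → [4, 3, 8, 0, 0, 2, 8]
i=2: arr[2] = 3-8 = -5 → [4, 3, -5, 0, 0, 2, 8]
i=3: arr[3] = (-5)-0 = -5 → [4, 3, -5, -5, 0, 2, 8]
i=4: arr[4] = (-5)-0 = -5 → [4, 3, -5, -5, -5, 2, 8]
i=5: arr[5] = (-5)-2 = -7 → [4, 3, -5, -5, -5, -7, 8]
i=6: arr[6] = (-7)-8 = -15 → [4, 3, -5, -5, -5, -7, -15]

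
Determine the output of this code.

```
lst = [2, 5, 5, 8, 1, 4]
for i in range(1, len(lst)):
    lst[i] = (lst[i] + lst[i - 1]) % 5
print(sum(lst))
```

7

i=1: lst[1] = (5+2)%5 = 2 → [2, 2, 5, 8, 1, 4]
i=2: lst[2] = (5+2)%5 = 2 → [2, 2, 2, 8, 1, 4]
i=3: lst[3] = (8+2)%5 = 0 → [2, 2, 2, 0, 1, 4]
i=4: lst[4] = (1+0)%5 = 1 → [2, 2, 2, 0, 1, 4]
i=5: lst[5] = (4+1)%5 = 0 → [2, 2, 2, 0, 1, 0]
sum = 7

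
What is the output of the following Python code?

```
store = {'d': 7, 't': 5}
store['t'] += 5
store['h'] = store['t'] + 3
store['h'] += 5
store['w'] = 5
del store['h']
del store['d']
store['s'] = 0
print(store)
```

store['t'] = 5+5 = 10 → {'d': 7, 't': 10}
store['h'] = store['t']+3 = 13 → {'d': 7, 't': 10, 'h': 13}
store['h'] = 13+5 = 18 → {'d': 7, 't': 10, 'h': 18}
store['w'] = 5 → {'d': 7, 't': 10, 'h': 18, 'w': 5}
del 'h' → {'d': 7, 't': 10, 'w': 5}
del 'd' → {'t': 10, 'w': 5}
store['s'] = 0 → {'t': 10, 'w': 5, 's': 0}

{'t': 10, 'w': 5, 's': 0}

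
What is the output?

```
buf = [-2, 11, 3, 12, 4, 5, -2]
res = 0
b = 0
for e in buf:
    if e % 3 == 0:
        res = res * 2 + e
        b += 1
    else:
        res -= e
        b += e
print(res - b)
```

-43

e=-2: not %3==0, res = 0-(-2) = 2; b=-2
e=11: not %3==0, res = 2-11 = -9; b=9
e=3: %3==0, res = (-9)*2+3 = -15; b=10
e=12: %3==0, res = (-15)*2+12 = -18; b=11
e=4: not %3==0, res = (-18)-4 = -22; b=15
e=5: not %3==0, res = (-22)-5 = -27; b=20
e=-2: not %3==0, res = (-27)-(-2) = -25; b=18
res-b = (-25)-18 = -43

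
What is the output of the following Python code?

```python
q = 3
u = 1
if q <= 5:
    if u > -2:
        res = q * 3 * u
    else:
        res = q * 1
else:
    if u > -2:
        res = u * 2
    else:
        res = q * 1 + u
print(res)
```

q=3, u=1
q <= 5 is True; u > -2 is True
→ res = q * 3 * u = 9

9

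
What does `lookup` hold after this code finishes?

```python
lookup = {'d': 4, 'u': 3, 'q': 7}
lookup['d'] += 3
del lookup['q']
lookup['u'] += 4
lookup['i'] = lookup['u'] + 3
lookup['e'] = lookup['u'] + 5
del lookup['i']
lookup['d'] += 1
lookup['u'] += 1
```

lookup['d'] = 4+3 = 7 → {'d': 7, 'u': 3, 'q': 7}
del 'q' → {'d': 7, 'u': 3}
lookup['u'] = 3+4 = 7 → {'d': 7, 'u': 7}
lookup['i'] = lookup['u']+3 = 10 → {'d': 7, 'u': 7, 'i': 10}
lookup['e'] = lookup['u']+5 = 12 → {'d': 7, 'u': 7, 'i': 10, 'e': 12}
del 'i' → {'d': 7, 'u': 7, 'e': 12}
lookup['d'] = 7+1 = 8 → {'d': 8, 'u': 7, 'e': 12}
lookup['u'] = 7+1 = 8 → {'d': 8, 'u': 8, 'e': 12}

{'d': 8, 'u': 8, 'e': 12}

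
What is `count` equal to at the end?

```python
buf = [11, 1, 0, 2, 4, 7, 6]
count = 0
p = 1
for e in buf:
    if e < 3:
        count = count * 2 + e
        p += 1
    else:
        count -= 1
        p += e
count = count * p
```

e=11: not <3, count = 0-1 = -1; p=12
e=1: <3, count = (-1)*2+1 = -1; p=13
e=0: <3, count = (-1)*2+0 = -2; p=14
e=2: <3, count = (-2)*2+2 = -2; p=15
e=4: not <3, count = (-2)-1 = -3; p=19
e=7: not <3, count = (-3)-1 = -4; p=26
e=6: not <3, count = (-4)-1 = -5; p=32
count*p = (-5)*32 = -160

-160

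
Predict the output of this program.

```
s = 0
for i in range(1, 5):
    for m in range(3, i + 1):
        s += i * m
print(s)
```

i=3,m=3: s = 0+9 = 9
i=4,m=3: s = 9+12 = 21
i=4,m=4: s = 21+16 = 37

37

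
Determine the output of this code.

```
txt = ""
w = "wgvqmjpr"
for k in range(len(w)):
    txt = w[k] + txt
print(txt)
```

rpjmqvgw

k=0: prepend 'w' → 'w'
k=1: prepend 'g' → 'gw'
k=2: prepend 'v' → 'vgw'
k=3: prepend 'q' → 'qvgw'
k=4: prepend 'm' → 'mqvgw'
k=5: prepend 'j' → 'jmqvgw'
k=6: prepend 'p' → 'pjmqvgw'
k=7: prepend 'r' → 'rpjmqvgw'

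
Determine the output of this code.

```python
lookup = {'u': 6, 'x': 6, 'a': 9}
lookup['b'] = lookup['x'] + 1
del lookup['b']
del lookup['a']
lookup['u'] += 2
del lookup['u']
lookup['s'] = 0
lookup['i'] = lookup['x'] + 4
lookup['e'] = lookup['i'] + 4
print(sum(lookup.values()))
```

30

lookup['b'] = lookup['x']+1 = 7 → {'u': 6, 'x': 6, 'a': 9, 'b': 7}
del 'b' → {'u': 6, 'x': 6, 'a': 9}
del 'a' → {'u': 6, 'x': 6}
lookup['u'] = 6+2 = 8 → {'u': 8, 'x': 6}
del 'u' → {'x': 6}
lookup['s'] = 0 → {'x': 6, 's': 0}
lookup['i'] = lookup['x']+4 = 10 → {'x': 6, 's': 0, 'i': 10}
lookup['e'] = lookup['i']+4 = 14 → {'x': 6, 's': 0, 'i': 10, 'e': 14}
sum of values = 30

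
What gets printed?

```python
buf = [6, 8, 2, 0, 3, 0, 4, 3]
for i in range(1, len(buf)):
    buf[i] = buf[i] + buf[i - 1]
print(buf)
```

i=1: buf[1] = 8+6 = 14 → [6, 14, 2, 0, 3, 0, 4, 3]
i=2: buf[2] = 2+14 = 16 → [6, 14, 16, 0, 3, 0, 4, 3]
i=3: buf[3] = 0+16 = 16 → [6, 14, 16, 16, 3, 0, 4, 3]
i=4: buf[4] = 3+16 = 19 → [6, 14, 16, 16, 19, 0, 4, 3]
i=5: buf[5] = 0+19 = 19 → [6, 14, 16, 16, 19, 19, 4, 3]
i=6: buf[6] = 4+19 = 23 → [6, 14, 16, 16, 19, 19, 23, 3]
i=7: buf[7] = 3+23 = 26 → [6, 14, 16, 16, 19, 19, 23, 26]

[6, 14, 16, 16, 19, 19, 23, 26]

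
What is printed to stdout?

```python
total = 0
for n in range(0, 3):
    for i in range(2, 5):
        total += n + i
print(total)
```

36

n=0,i=2: total = 0+2 = 2
n=0,i=3: total = 2+3 = 5
n=0,i=4: total = 5+4 = 9
n=1,i=2: total = 9+3 = 12
n=1,i=3: total = 12+4 = 16
n=1,i=4: total = 16+5 = 21
n=2,i=2: total = 21+4 = 25
n=2,i=3: total = 25+5 = 30
n=2,i=4: total = 30+6 = 36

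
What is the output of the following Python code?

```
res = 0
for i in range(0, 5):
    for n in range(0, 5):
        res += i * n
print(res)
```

100

i=0,n=0: res = 0+0 = 0
i=0,n=1: res = 0+0 = 0
i=0,n=2: res = 0+0 = 0
i=0,n=3: res = 0+0 = 0
i=0,n=4: res = 0+0 = 0
i=1,n=0: res = 0+0 = 0
i=1,n=1: res = 0+1 = 1
i=1,n=2: res = 1+2 = 3
i=1,n=3: res = 3+3 = 6
i=1,n=4: res = 6+4 = 10
i=2,n=0: res = 10+0 = 10
i=2,n=1: res = 10+2 = 12
i=2,n=2: res = 12+4 = 16
i=2,n=3: res = 16+6 = 22
i=2,n=4: res = 22+8 = 30
i=3,n=0: res = 30+0 = 30
i=3,n=1: res = 30+3 = 33
i=3,n=2: res = 33+6 = 39
i=3,n=3: res = 39+9 = 48
i=3,n=4: res = 48+12 = 60
i=4,n=0: res = 60+0 = 60
i=4,n=1: res = 60+4 = 64
i=4,n=2: res = 64+8 = 72
i=4,n=3: res = 72+12 = 84
i=4,n=4: res = 84+16 = 100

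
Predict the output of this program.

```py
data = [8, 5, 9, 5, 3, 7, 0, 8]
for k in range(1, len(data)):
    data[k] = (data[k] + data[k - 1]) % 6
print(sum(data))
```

21

k=1: data[1] = (5+8)%6 = 1 → [8, 1, 9, 5, 3, 7, 0, 8]
k=2: data[2] = (9+1)%6 = 4 → [8, 1, 4, 5, 3, 7, 0, 8]
k=3: data[3] = (5+4)%6 = 3 → [8, 1, 4, 3, 3, 7, 0, 8]
k=4: data[4] = (3+3)%6 = 0 → [8, 1, 4, 3, 0, 7, 0, 8]
k=5: data[5] = (7+0)%6 = 1 → [8, 1, 4, 3, 0, 1, 0, 8]
k=6: data[6] = (0+1)%6 = 1 → [8, 1, 4, 3, 0, 1, 1, 8]
k=7: data[7] = (8+1)%6 = 3 → [8, 1, 4, 3, 0, 1, 1, 3]
sum = 21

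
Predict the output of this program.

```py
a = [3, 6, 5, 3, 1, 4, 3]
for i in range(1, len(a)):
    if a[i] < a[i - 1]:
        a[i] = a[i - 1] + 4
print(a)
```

i=1: 6>=3, unchanged → [3, 6, 5, 3, 1, 4, 3]
i=2: 5<6, a[2] = 6+4 = 10 → [3, 6, 10, 3, 1, 4, 3]
i=3: 3<10, a[3] = 10+4 = 14 → [3, 6, 10, 14, 1, 4, 3]
i=4: 1<14, a[4] = 14+4 = 18 → [3, 6, 10, 14, 18, 4, 3]
i=5: 4<18, a[5] = 18+4 = 22 → [3, 6, 10, 14, 18, 22, 3]
i=6: 3<22, a[6] = 22+4 = 26 → [3, 6, 10, 14, 18, 22, 26]

[3, 6, 10, 14, 18, 22, 26]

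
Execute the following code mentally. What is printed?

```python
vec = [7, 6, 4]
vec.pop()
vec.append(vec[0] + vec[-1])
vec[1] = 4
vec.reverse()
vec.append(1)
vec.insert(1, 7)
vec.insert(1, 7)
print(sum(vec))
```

pop() removes 4 → [7, 6]
append vec[0]+vec[-1] = 7+6 = 13 → [7, 6, 13]
vec[1] = 4 → [7, 4, 13]
reverse → [13, 4, 7]
append 1 → [13, 4, 7, 1]
insert 7 at 1 → [13, 7, 4, 7, 1]
insert 7 at 1 → [13, 7, 7, 4, 7, 1]
sum = 39

39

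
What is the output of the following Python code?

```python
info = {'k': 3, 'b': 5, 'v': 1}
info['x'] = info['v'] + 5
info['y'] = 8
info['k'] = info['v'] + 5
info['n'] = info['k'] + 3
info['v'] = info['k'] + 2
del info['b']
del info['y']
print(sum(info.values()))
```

29

info['x'] = info['v']+5 = 6 → {'k': 3, 'b': 5, 'v': 1, 'x': 6}
info['y'] = 8 → {'k': 3, 'b': 5, 'v': 1, 'x': 6, 'y': 8}
info['k'] = info['v']+5 = 6 → {'k': 6, 'b': 5, 'v': 1, 'x': 6, 'y': 8}
info['n'] = info['k']+3 = 9 → {'k': 6, 'b': 5, 'v': 1, 'x': 6, 'y': 8, 'n': 9}
info['v'] = info['k']+2 = 8 → {'k': 6, 'b': 5, 'v': 8, 'x': 6, 'y': 8, 'n': 9}
del 'b' → {'k': 6, 'v': 8, 'x': 6, 'y': 8, 'n': 9}
del 'y' → {'k': 6, 'v': 8, 'x': 6, 'n': 9}
sum of values = 29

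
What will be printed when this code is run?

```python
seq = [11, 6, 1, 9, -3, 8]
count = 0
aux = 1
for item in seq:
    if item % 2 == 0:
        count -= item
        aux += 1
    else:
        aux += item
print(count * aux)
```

item=11: not even; aux=12
item=6: even, count = 0-6 = -6; aux=13
item=1: not even; aux=14
item=9: not even; aux=23
item=-3: not even; aux=20
item=8: even, count = (-6)-8 = -14; aux=21
count*aux = (-14)*21 = -294

-294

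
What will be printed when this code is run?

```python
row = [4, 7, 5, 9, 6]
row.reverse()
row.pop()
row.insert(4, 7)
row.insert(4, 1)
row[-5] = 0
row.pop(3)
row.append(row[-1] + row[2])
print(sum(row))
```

reverse → [6, 9, 5, 7, 4]
pop() removes 4 → [6, 9, 5, 7]
insert 7 at 4 → [6, 9, 5, 7, 7]
insert 1 at 4 → [6, 9, 5, 7, 1, 7]
row[-5] = 0 → [6, 0, 5, 7, 1, 7]
pop(3) removes 7 → [6, 0, 5, 1, 7]
append row[-1]+row[2] = 7+5 = 12 → [6, 0, 5, 1, 7, 12]
sum = 31

31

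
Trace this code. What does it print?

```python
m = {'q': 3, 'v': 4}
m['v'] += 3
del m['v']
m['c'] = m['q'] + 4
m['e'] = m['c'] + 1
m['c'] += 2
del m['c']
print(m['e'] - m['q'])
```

5

m['v'] = 4+3 = 7 → {'q': 3, 'v': 7}
del 'v' → {'q': 3}
m['c'] = m['q']+4 = 7 → {'q': 3, 'c': 7}
m['e'] = m['c']+1 = 8 → {'q': 3, 'c': 7, 'e': 8}
m['c'] = 7+2 = 9 → {'q': 3, 'c': 9, 'e': 8}
del 'c' → {'q': 3, 'e': 8}
m['e']-m['q'] = 8-3 = 5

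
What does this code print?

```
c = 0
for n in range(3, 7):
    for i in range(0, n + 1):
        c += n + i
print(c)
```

n=3,i=0: c = 0+3 = 3
n=3,i=1: c = 3+4 = 7
n=3,i=2: c = 7+5 = 12
n=3,i=3: c = 12+6 = 18
n=4,i=0: c = 18+4 = 22
n=4,i=1: c = 22+5 = 27
n=4,i=2: c = 27+6 = 33
n=4,i=3: c = 33+7 = 40
n=4,i=4: c = 40+8 = 48
n=5,i=0: c = 48+5 = 53
n=5,i=1: c = 53+6 = 59
n=5,i=2: c = 59+7 = 66
n=5,i=3: c = 66+8 = 74
n=5,i=4: c = 74+9 = 83
n=5,i=5: c = 83+10 = 93
n=6,i=0: c = 93+6 = 99
n=6,i=1: c = 99+7 = 106
n=6,i=2: c = 106+8 = 114
n=6,i=3: c = 114+9 = 123
n=6,i=4: c = 123+10 = 133
n=6,i=5: c = 133+11 = 144
n=6,i=6: c = 144+12 = 156

156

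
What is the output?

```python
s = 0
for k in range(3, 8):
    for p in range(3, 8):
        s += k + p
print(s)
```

250

k=3,p=3: s = 0+6 = 6
k=3,p=4: s = 6+7 = 13
k=3,p=5: s = 13+8 = 21
k=3,p=6: s = 21+9 = 30
k=3,p=7: s = 30+10 = 40
k=4,p=3: s = 40+7 = 47
k=4,p=4: s = 47+8 = 55
k=4,p=5: s = 55+9 = 64
k=4,p=6: s = 64+10 = 74
k=4,p=7: s = 74+11 = 85
k=5,p=3: s = 85+8 = 93
k=5,p=4: s = 93+9 = 102
k=5,p=5: s = 102+10 = 112
k=5,p=6: s = 112+11 = 123
k=5,p=7: s = 123+12 = 135
k=6,p=3: s = 135+9 = 144
k=6,p=4: s = 144+10 = 154
k=6,p=5: s = 154+11 = 165
k=6,p=6: s = 165+12 = 177
k=6,p=7: s = 177+13 = 190
k=7,p=3: s = 190+10 = 200
k=7,p=4: s = 200+11 = 211
k=7,p=5: s = 211+12 = 223
k=7,p=6: s = 223+13 = 236
k=7,p=7: s = 236+14 = 250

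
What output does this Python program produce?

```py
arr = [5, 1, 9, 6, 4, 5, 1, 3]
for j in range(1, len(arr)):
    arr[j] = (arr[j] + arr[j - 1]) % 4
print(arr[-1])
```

2

j=1: arr[1] = (1+5)%4 = 2 → [5, 2, 9, 6, 4, 5, 1, 3]
j=2: arr[2] = (9+2)%4 = 3 → [5, 2, 3, 6, 4, 5, 1, 3]
j=3: arr[3] = (6+3)%4 = 1 → [5, 2, 3, 1, 4, 5, 1, 3]
j=4: arr[4] = (4+1)%4 = 1 → [5, 2, 3, 1, 1, 5, 1, 3]
j=5: arr[5] = (5+1)%4 = 2 → [5, 2, 3, 1, 1, 2, 1, 3]
j=6: arr[6] = (1+2)%4 = 3 → [5, 2, 3, 1, 1, 2, 3, 3]
j=7: arr[7] = (3+3)%4 = 2 → [5, 2, 3, 1, 1, 2, 3, 2]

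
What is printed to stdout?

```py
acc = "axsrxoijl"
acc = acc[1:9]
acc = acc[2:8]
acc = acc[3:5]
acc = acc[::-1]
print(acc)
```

slice [1:9] → 'xsrxoijl'
slice [2:8] → 'rxoijl'
slice [3:5] → 'ij'
reverse → 'ji'

ji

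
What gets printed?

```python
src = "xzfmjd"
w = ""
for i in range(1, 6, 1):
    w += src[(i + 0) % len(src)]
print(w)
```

zfmjd

i=1: add src[1]='z' → 'z'
i=2: add src[2]='f' → 'zf'
i=3: add src[3]='m' → 'zfm'
i=4: add src[4]='j' → 'zfmj'
i=5: add src[5]='d' → 'zfmjd'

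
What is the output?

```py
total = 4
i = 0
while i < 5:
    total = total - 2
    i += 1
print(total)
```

i=0: total = 4-2 = 2
i=1: total = 2-2 = 0
i=2: total = 0-2 = -2
i=3: total = (-2)-2 = -4
i=4: total = (-4)-2 = -6

-6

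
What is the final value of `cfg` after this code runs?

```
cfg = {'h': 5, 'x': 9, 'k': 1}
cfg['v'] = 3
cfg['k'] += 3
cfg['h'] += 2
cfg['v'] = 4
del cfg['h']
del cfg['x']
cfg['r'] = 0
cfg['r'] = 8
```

{'k': 4, 'v': 4, 'r': 8}

cfg['v'] = 3 → {'h': 5, 'x': 9, 'k': 1, 'v': 3}
cfg['k'] = 1+3 = 4 → {'h': 5, 'x': 9, 'k': 4, 'v': 3}
cfg['h'] = 5+2 = 7 → {'h': 7, 'x': 9, 'k': 4, 'v': 3}
cfg['v'] = 4 → {'h': 7, 'x': 9, 'k': 4, 'v': 4}
del 'h' → {'x': 9, 'k': 4, 'v': 4}
del 'x' → {'k': 4, 'v': 4}
cfg['r'] = 0 → {'k': 4, 'v': 4, 'r': 0}
cfg['r'] = 8 → {'k': 4, 'v': 4, 'r': 8}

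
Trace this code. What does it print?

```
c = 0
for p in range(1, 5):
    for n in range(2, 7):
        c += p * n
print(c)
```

200

p=1,n=2: c = 0+2 = 2
p=1,n=3: c = 2+3 = 5
p=1,n=4: c = 5+4 = 9
p=1,n=5: c = 9+5 = 14
p=1,n=6: c = 14+6 = 20
p=2,n=2: c = 20+4 = 24
p=2,n=3: c = 24+6 = 30
p=2,n=4: c = 30+8 = 38
p=2,n=5: c = 38+10 = 48
p=2,n=6: c = 48+12 = 60
p=3,n=2: c = 60+6 = 66
p=3,n=3: c = 66+9 = 75
p=3,n=4: c = 75+12 = 87
p=3,n=5: c = 87+15 = 102
p=3,n=6: c = 102+18 = 120
p=4,n=2: c = 120+8 = 128
p=4,n=3: c = 128+12 = 140
p=4,n=4: c = 140+16 = 156
p=4,n=5: c = 156+20 = 176
p=4,n=6: c = 176+24 = 200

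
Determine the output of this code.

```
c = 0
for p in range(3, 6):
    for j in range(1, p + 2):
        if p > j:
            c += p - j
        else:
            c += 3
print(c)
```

p=3,j=1: 3>1, c = 0+2 = 2
p=3,j=2: 3>2, c = 2+1 = 3
p=3,j=3: not 3>3, c = 3+3 = 6
p=3,j=4: not 3>4, c = 6+3 = 9
p=4,j=1: 4>1, c = 9+3 = 12
p=4,j=2: 4>2, c = 12+2 = 14
p=4,j=3: 4>3, c = 14+1 = 15
p=4,j=4: not 4>4, c = 15+3 = 18
p=4,j=5: not 4>5, c = 18+3 = 21
p=5,j=1: 5>1, c = 21+4 = 25
p=5,j=2: 5>2, c = 25+3 = 28
p=5,j=3: 5>3, c = 28+2 = 30
p=5,j=4: 5>4, c = 30+1 = 31
p=5,j=5: not 5>5, c = 31+3 = 34
p=5,j=6: not 5>6, c = 34+3 = 37

37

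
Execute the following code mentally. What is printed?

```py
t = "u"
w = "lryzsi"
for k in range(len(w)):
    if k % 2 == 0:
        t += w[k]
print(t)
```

k=0: add 'l' → 'ul'
k=1: skip
k=2: add 'y' → 'uly'
k=3: skip
k=4: add 's' → 'ulys'
k=5: skip

ulys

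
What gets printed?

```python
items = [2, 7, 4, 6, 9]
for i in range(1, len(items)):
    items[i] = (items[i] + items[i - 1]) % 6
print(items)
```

i=1: items[1] = (7+2)%6 = 3 → [2, 3, 4, 6, 9]
i=2: items[2] = (4+3)%6 = 1 → [2, 3, 1, 6, 9]
i=3: items[3] = (6+1)%6 = 1 → [2, 3, 1, 1, 9]
i=4: items[4] = (9+1)%6 = 4 → [2, 3, 1, 1, 4]

[2, 3, 1, 1, 4]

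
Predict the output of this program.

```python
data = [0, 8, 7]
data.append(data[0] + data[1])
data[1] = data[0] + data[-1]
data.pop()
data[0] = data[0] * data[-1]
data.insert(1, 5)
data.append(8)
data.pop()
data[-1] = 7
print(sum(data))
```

20

append data[0]+data[1] = 0+8 = 8 → [0, 8, 7, 8]
data[1] = data[0]+data[-1] = 0+8 = 8 → [0, 8, 7, 8]
pop() removes 8 → [0, 8, 7]
data[0] = data[0]*data[-1] = 0*7 = 0 → [0, 8, 7]
insert 5 at 1 → [0, 5, 8, 7]
append 8 → [0, 5, 8, 7, 8]
pop() removes 8 → [0, 5, 8, 7]
data[-1] = 7 → [0, 5, 8, 7]
sum = 20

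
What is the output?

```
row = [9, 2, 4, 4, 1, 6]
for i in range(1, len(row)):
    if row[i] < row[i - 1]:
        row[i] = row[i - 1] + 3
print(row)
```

[9, 12, 15, 18, 21, 24]

i=1: 2<9, row[1] = 9+3 = 12 → [9, 12, 4, 4, 1, 6]
i=2: 4<12, row[2] = 12+3 = 15 → [9, 12, 15, 4, 1, 6]
i=3: 4<15, row[3] = 15+3 = 18 → [9, 12, 15, 18, 1, 6]
i=4: 1<18, row[4] = 18+3 = 21 → [9, 12, 15, 18, 21, 6]
i=5: 6<21, row[5] = 21+3 = 24 → [9, 12, 15, 18, 21, 24]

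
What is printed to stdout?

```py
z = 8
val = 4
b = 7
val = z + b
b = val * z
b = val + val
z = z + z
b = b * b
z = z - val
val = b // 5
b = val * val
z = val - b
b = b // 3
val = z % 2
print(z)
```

-32220

val = 8+7 = 15
b = 15*8 = 120
b = 15+15 = 30
z = 8+8 = 16
b = 30*30 = 900
z = 16-15 = 1
val = 900//5 = 180
b = 180*180 = 32400
z = 180-32400 = -32220
b = 32400//3 = 10800
val = (-32220)%2 = 0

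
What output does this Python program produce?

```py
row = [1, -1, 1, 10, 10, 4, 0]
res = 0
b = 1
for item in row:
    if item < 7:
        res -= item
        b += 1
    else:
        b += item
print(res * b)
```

item=1: <7, res = 0-1 = -1; b=2
item=-1: <7, res = (-1)-(-1) = 0; b=3
item=1: <7, res = 0-1 = -1; b=4
item=10: not <7; b=14
item=10: not <7; b=24
item=4: <7, res = (-1)-4 = -5; b=25
item=0: <7, res = (-5)-0 = -5; b=26
res*b = (-5)*26 = -130

-130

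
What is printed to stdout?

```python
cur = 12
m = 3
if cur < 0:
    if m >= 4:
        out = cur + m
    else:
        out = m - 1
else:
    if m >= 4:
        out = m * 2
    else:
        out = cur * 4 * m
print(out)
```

144

cur=12, m=3
cur < 0 is False; m >= 4 is False
→ out = cur * 4 * m = 144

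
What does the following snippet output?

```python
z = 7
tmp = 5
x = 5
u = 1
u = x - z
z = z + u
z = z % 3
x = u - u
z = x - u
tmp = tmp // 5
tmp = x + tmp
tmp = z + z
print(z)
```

2

u = 5-7 = -2
z = 7+(-2) = 5
z = 5%3 = 2
x = (-2)-(-2) = 0
z = 0-(-2) = 2
tmp = 5//5 = 1
tmp = 0+1 = 1
tmp = 2+2 = 4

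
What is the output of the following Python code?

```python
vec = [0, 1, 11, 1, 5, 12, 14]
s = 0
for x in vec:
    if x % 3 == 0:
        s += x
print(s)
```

x=0: %3==0, s = 0+0 = 0
x=1: not %3==0
x=11: not %3==0
x=1: not %3==0
x=5: not %3==0
x=12: %3==0, s = 0+12 = 12
x=14: not %3==0

12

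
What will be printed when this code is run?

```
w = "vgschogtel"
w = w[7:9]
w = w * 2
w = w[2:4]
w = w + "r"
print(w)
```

slice [7:9] → 'te'
repeat ×2 → 'tete'
slice [2:4] → 'te'
+ 'r' → 'ter'

ter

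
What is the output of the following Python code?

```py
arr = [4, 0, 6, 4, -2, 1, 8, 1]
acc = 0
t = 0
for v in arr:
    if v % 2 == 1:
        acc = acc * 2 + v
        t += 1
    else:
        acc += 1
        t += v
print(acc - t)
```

v=4: not odd, acc = 0+1 = 1; t=4
v=0: not odd, acc = 1+1 = 2; t=4
v=6: not odd, acc = 2+1 = 3; t=10
v=4: not odd, acc = 3+1 = 4; t=14
v=-2: not odd, acc = 4+1 = 5; t=12
v=1: odd, acc = 5*2+1 = 11; t=13
v=8: not odd, acc = 11+1 = 12; t=21
v=1: odd, acc = 12*2+1 = 25; t=22
acc-t = 25-22 = 3

3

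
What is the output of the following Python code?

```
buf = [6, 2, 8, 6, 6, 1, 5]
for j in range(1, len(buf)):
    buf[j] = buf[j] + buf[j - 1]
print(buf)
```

j=1: buf[1] = 2+6 = 8 → [6, 8, 8, 6, 6, 1, 5]
j=2: buf[2] = 8+8 = 16 → [6, 8, 16, 6, 6, 1, 5]
j=3: buf[3] = 6+16 = 22 → [6, 8, 16, 22, 6, 1, 5]
j=4: buf[4] = 6+22 = 28 → [6, 8, 16, 22, 28, 1, 5]
j=5: buf[5] = 1+28 = 29 → [6, 8, 16, 22, 28, 29, 5]
j=6: buf[6] = 5+29 = 34 → [6, 8, 16, 22, 28, 29, 34]

[6, 8, 16, 22, 28, 29, 34]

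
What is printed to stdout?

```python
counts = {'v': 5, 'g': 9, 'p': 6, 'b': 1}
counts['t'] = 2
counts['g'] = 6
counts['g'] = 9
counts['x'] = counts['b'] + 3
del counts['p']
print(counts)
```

{'v': 5, 'g': 9, 'b': 1, 't': 2, 'x': 4}

counts['t'] = 2 → {'v': 5, 'g': 9, 'p': 6, 'b': 1, 't': 2}
counts['g'] = 6 → {'v': 5, 'g': 6, 'p': 6, 'b': 1, 't': 2}
counts['g'] = 9 → {'v': 5, 'g': 9, 'p': 6, 'b': 1, 't': 2}
counts['x'] = counts['b']+3 = 4 → {'v': 5, 'g': 9, 'p': 6, 'b': 1, 't': 2, 'x': 4}
del 'p' → {'v': 5, 'g': 9, 'b': 1, 't': 2, 'x': 4}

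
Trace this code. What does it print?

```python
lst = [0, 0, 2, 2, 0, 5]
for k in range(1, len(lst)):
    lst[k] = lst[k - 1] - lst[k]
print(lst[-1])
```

k=1: lst[1] = 0-0 = 0 → [0, 0, 2, 2, 0, 5]
k=2: lst[2] = 0-2 = -2 → [0, 0, -2, 2, 0, 5]
k=3: lst[3] = (-2)-2 = -4 → [0, 0, -2, -4, 0, 5]
k=4: lst[4] = (-4)-0 = -4 → [0, 0, -2, -4, -4, 5]
k=5: lst[5] = (-4)-5 = -9 → [0, 0, -2, -4, -4, -9]

-9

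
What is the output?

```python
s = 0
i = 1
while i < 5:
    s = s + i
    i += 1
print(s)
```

10

i=1: s = 0+1 = 1
i=2: s = 1+2 = 3
i=3: s = 3+3 = 6
i=4: s = 6+4 = 10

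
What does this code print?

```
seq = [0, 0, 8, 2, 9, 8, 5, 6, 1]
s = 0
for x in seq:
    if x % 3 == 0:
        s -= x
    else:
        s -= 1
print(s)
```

-20

x=0: %3==0, s = 0-0 = 0
x=0: %3==0, s = 0-0 = 0
x=8: not %3==0, s = 0-1 = -1
x=2: not %3==0, s = (-1)-1 = -2
x=9: %3==0, s = (-2)-9 = -11
x=8: not %3==0, s = (-11)-1 = -12
x=5: not %3==0, s = (-12)-1 = -13
x=6: %3==0, s = (-13)-6 = -19
x=1: not %3==0, s = (-19)-1 = -20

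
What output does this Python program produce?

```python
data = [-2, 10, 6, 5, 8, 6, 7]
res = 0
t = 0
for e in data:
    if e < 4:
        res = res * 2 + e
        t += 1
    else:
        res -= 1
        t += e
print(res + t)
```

35

e=-2: <4, res = 0*2+(-2) = -2; t=1
e=10: not <4, res = (-2)-1 = -3; t=11
e=6: not <4, res = (-3)-1 = -4; t=17
e=5: not <4, res = (-4)-1 = -5; t=22
e=8: not <4, res = (-5)-1 = -6; t=30
e=6: not <4, res = (-6)-1 = -7; t=36
e=7: not <4, res = (-7)-1 = -8; t=43
res+t = (-8)+43 = 35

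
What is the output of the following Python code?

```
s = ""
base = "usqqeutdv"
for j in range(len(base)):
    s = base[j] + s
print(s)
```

vdtueqqsu

j=0: prepend 'u' → 'u'
j=1: prepend 's' → 'su'
j=2: prepend 'q' → 'qsu'
j=3: prepend 'q' → 'qqsu'
j=4: prepend 'e' → 'eqqsu'
j=5: prepend 'u' → 'ueqqsu'
j=6: prepend 't' → 'tueqqsu'
j=7: prepend 'd' → 'dtueqqsu'
j=8: prepend 'v' → 'vdtueqqsu'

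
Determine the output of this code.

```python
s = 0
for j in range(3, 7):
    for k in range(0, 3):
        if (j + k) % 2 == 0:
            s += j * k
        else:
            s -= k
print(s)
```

j=3,k=0: odd sum, s = 0-0 = 0
j=3,k=1: even sum, s = 0+3 = 3
j=3,k=2: odd sum, s = 3-2 = 1
j=4,k=0: even sum, s = 1+0 = 1
j=4,k=1: odd sum, s = 1-1 = 0
j=4,k=2: even sum, s = 0+8 = 8
j=5,k=0: odd sum, s = 8-0 = 8
j=5,k=1: even sum, s = 8+5 = 13
j=5,k=2: odd sum, s = 13-2 = 11
j=6,k=0: even sum, s = 11+0 = 11
j=6,k=1: odd sum, s = 11-1 = 10
j=6,k=2: even sum, s = 10+12 = 22

22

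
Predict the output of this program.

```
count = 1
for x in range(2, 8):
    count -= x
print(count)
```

x=2: count = 1-2 = -1
x=3: count = (-1)-3 = -4
x=4: count = (-4)-4 = -8
x=5: count = (-8)-5 = -13
x=6: count = (-13)-6 = -19
x=7: count = (-19)-7 = -26

-26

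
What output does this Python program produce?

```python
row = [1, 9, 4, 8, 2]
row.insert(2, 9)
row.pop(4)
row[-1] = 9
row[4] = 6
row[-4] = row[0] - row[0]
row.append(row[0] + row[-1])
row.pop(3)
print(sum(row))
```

insert 9 at 2 → [1, 9, 9, 4, 8, 2]
pop(4) removes 8 → [1, 9, 9, 4, 2]
row[-1] = 9 → [1, 9, 9, 4, 9]
row[4] = 6 → [1, 9, 9, 4, 6]
row[-4] = row[0]-row[0] = 1-1 = 0 → [1, 0, 9, 4, 6]
append row[0]+row[-1] = 1+6 = 7 → [1, 0, 9, 4, 6, 7]
pop(3) removes 4 → [1, 0, 9, 6, 7]
sum = 23

23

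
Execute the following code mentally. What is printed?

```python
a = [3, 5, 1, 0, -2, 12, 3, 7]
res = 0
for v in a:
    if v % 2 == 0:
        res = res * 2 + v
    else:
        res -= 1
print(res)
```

v=3: not even, res = 0-1 = -1
v=5: not even, res = (-1)-1 = -2
v=1: not even, res = (-2)-1 = -3
v=0: even, res = (-3)*2+0 = -6
v=-2: even, res = (-6)*2+(-2) = -14
v=12: even, res = (-14)*2+12 = -16
v=3: not even, res = (-16)-1 = -17
v=7: not even, res = (-17)-1 = -18

-18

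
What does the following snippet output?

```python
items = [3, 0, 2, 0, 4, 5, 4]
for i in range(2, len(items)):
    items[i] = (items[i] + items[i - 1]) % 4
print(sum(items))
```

15

i=2: items[2] = (2+0)%4 = 2 → [3, 0, 2, 0, 4, 5, 4]
i=3: items[3] = (0+2)%4 = 2 → [3, 0, 2, 2, 4, 5, 4]
i=4: items[4] = (4+2)%4 = 2 → [3, 0, 2, 2, 2, 5, 4]
i=5: items[5] = (5+2)%4 = 3 → [3, 0, 2, 2, 2, 3, 4]
i=6: items[6] = (4+3)%4 = 3 → [3, 0, 2, 2, 2, 3, 3]
sum = 15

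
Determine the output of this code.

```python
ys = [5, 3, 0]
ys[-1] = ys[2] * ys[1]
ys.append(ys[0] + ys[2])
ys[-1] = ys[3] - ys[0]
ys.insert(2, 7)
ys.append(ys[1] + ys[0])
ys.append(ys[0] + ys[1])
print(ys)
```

ys[-1] = ys[2]*ys[1] = 0*3 = 0 → [5, 3, 0]
append ys[0]+ys[2] = 5+0 = 5 → [5, 3, 0, 5]
ys[-1] = ys[3]-ys[0] = 5-5 = 0 → [5, 3, 0, 0]
insert 7 at 2 → [5, 3, 7, 0, 0]
append ys[1]+ys[0] = 3+5 = 8 → [5, 3, 7, 0, 0, 8]
append ys[0]+ys[1] = 5+3 = 8 → [5, 3, 7, 0, 0, 8, 8]

[5, 3, 7, 0, 0, 8, 8]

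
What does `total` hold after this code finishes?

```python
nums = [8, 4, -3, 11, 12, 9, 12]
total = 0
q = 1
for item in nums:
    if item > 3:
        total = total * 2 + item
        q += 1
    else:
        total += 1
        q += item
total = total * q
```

2008

item=8: >3, total = 0*2+8 = 8; q=2
item=4: >3, total = 8*2+4 = 20; q=3
item=-3: not >3, total = 20+1 = 21; q=0
item=11: >3, total = 21*2+11 = 53; q=1
item=12: >3, total = 53*2+12 = 118; q=2
item=9: >3, total = 118*2+9 = 245; q=3
item=12: >3, total = 245*2+12 = 502; q=4
total*q = 502*4 = 2008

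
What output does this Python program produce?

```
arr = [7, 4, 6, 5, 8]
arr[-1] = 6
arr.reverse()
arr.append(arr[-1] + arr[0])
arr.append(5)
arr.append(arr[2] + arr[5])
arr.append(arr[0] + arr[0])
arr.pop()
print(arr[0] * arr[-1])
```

arr[-1] = 6 → [7, 4, 6, 5, 6]
reverse → [6, 5, 6, 4, 7]
append arr[-1]+arr[0] = 7+6 = 13 → [6, 5, 6, 4, 7, 13]
append 5 → [6, 5, 6, 4, 7, 13, 5]
append arr[2]+arr[5] = 6+13 = 19 → [6, 5, 6, 4, 7, 13, 5, 19]
append arr[0]+arr[0] = 6+6 = 12 → [6, 5, 6, 4, 7, 13, 5, 19, 12]
pop() removes 12 → [6, 5, 6, 4, 7, 13, 5, 19]
arr[0]*arr[-1] = 6*19 = 114

114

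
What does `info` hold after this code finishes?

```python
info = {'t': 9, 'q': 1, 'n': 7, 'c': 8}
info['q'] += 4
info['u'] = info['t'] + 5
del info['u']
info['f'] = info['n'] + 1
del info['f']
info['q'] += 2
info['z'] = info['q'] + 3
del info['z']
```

{'t': 9, 'q': 7, 'n': 7, 'c': 8}

info['q'] = 1+4 = 5 → {'t': 9, 'q': 5, 'n': 7, 'c': 8}
info['u'] = info['t']+5 = 14 → {'t': 9, 'q': 5, 'n': 7, 'c': 8, 'u': 14}
del 'u' → {'t': 9, 'q': 5, 'n': 7, 'c': 8}
info['f'] = info['n']+1 = 8 → {'t': 9, 'q': 5, 'n': 7, 'c': 8, 'f': 8}
del 'f' → {'t': 9, 'q': 5, 'n': 7, 'c': 8}
info['q'] = 5+2 = 7 → {'t': 9, 'q': 7, 'n': 7, 'c': 8}
info['z'] = info['q']+3 = 10 → {'t': 9, 'q': 7, 'n': 7, 'c': 8, 'z': 10}
del 'z' → {'t': 9, 'q': 7, 'n': 7, 'c': 8}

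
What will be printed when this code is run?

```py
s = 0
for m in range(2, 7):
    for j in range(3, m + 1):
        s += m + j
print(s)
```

90

m=3,j=3: s = 0+6 = 6
m=4,j=3: s = 6+7 = 13
m=4,j=4: s = 13+8 = 21
m=5,j=3: s = 21+8 = 29
m=5,j=4: s = 29+9 = 38
m=5,j=5: s = 38+10 = 48
m=6,j=3: s = 48+9 = 57
m=6,j=4: s = 57+10 = 67
m=6,j=5: s = 67+11 = 78
m=6,j=6: s = 78+12 = 90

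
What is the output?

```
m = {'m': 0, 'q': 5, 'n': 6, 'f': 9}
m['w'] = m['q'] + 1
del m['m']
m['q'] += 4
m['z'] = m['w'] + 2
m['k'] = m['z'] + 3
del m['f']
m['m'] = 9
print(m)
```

{'q': 9, 'n': 6, 'w': 6, 'z': 8, 'k': 11, 'm': 9}

m['w'] = m['q']+1 = 6 → {'m': 0, 'q': 5, 'n': 6, 'f': 9, 'w': 6}
del 'm' → {'q': 5, 'n': 6, 'f': 9, 'w': 6}
m['q'] = 5+4 = 9 → {'q': 9, 'n': 6, 'f': 9, 'w': 6}
m['z'] = m['w']+2 = 8 → {'q': 9, 'n': 6, 'f': 9, 'w': 6, 'z': 8}
m['k'] = m['z']+3 = 11 → {'q': 9, 'n': 6, 'f': 9, 'w': 6, 'z': 8, 'k': 11}
del 'f' → {'q': 9, 'n': 6, 'w': 6, 'z': 8, 'k': 11}
m['m'] = 9 → {'q': 9, 'n': 6, 'w': 6, 'z': 8, 'k': 11, 'm': 9}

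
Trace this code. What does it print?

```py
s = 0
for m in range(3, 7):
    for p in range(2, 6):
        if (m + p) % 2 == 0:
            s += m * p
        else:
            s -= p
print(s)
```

96

m=3,p=2: odd sum, s = 0-2 = -2
m=3,p=3: even sum, s = (-2)+9 = 7
m=3,p=4: odd sum, s = 7-4 = 3
m=3,p=5: even sum, s = 3+15 = 18
m=4,p=2: even sum, s = 18+8 = 26
m=4,p=3: odd sum, s = 26-3 = 23
m=4,p=4: even sum, s = 23+16 = 39
m=4,p=5: odd sum, s = 39-5 = 34
m=5,p=2: odd sum, s = 34-2 = 32
m=5,p=3: even sum, s = 32+15 = 47
m=5,p=4: odd sum, s = 47-4 = 43
m=5,p=5: even sum, s = 43+25 = 68
m=6,p=2: even sum, s = 68+12 = 80
m=6,p=3: odd sum, s = 80-3 = 77
m=6,p=4: even sum, s = 77+24 = 101
m=6,p=5: odd sum, s = 101-5 = 96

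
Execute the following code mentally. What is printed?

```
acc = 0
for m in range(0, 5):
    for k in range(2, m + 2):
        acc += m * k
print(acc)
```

95

m=1,k=2: acc = 0+2 = 2
m=2,k=2: acc = 2+4 = 6
m=2,k=3: acc = 6+6 = 12
m=3,k=2: acc = 12+6 = 18
m=3,k=3: acc = 18+9 = 27
m=3,k=4: acc = 27+12 = 39
m=4,k=2: acc = 39+8 = 47
m=4,k=3: acc = 47+12 = 59
m=4,k=4: acc = 59+16 = 75
m=4,k=5: acc = 75+20 = 95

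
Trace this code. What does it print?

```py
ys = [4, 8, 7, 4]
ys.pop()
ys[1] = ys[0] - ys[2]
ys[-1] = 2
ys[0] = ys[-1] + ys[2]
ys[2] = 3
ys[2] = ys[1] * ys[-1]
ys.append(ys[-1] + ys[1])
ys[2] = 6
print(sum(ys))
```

pop() removes 4 → [4, 8, 7]
ys[1] = ys[0]-ys[2] = 4-7 = -3 → [4, -3, 7]
ys[-1] = 2 → [4, -3, 2]
ys[0] = ys[-1]+ys[2] = 2+2 = 4 → [4, -3, 2]
ys[2] = 3 → [4, -3, 3]
ys[2] = ys[1]*ys[-1] = (-3)*3 = -9 → [4, -3, -9]
append ys[-1]+ys[1] = (-9)+(-3) = -12 → [4, -3, -9, -12]
ys[2] = 6 → [4, -3, 6, -12]
sum = -5

-5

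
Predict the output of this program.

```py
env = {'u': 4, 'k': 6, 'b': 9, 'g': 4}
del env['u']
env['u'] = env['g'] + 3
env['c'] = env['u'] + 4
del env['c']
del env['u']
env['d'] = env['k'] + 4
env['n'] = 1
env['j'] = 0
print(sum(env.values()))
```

del 'u' → {'k': 6, 'b': 9, 'g': 4}
env['u'] = env['g']+3 = 7 → {'k': 6, 'b': 9, 'g': 4, 'u': 7}
env['c'] = env['u']+4 = 11 → {'k': 6, 'b': 9, 'g': 4, 'u': 7, 'c': 11}
del 'c' → {'k': 6, 'b': 9, 'g': 4, 'u': 7}
del 'u' → {'k': 6, 'b': 9, 'g': 4}
env['d'] = env['k']+4 = 10 → {'k': 6, 'b': 9, 'g': 4, 'd': 10}
env['n'] = 1 → {'k': 6, 'b': 9, 'g': 4, 'd': 10, 'n': 1}
env['j'] = 0 → {'k': 6, 'b': 9, 'g': 4, 'd': 10, 'n': 1, 'j': 0}
sum of values = 30

30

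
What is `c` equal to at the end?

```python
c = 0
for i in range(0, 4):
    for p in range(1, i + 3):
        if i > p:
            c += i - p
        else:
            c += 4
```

i=0,p=1: not 0>1, c = 0+4 = 4
i=0,p=2: not 0>2, c = 4+4 = 8
i=1,p=1: not 1>1, c = 8+4 = 12
i=1,p=2: not 1>2, c = 12+4 = 16
i=1,p=3: not 1>3, c = 16+4 = 20
i=2,p=1: 2>1, c = 20+1 = 21
i=2,p=2: not 2>2, c = 21+4 = 25
i=2,p=3: not 2>3, c = 25+4 = 29
i=2,p=4: not 2>4, c = 29+4 = 33
i=3,p=1: 3>1, c = 33+2 = 35
i=3,p=2: 3>2, c = 35+1 = 36
i=3,p=3: not 3>3, c = 36+4 = 40
i=3,p=4: not 3>4, c = 40+4 = 44
i=3,p=5: not 3>5, c = 44+4 = 48

48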